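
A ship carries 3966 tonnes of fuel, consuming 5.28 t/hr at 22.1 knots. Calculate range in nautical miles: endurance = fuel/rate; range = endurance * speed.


Formula: endurance = fuel / rate; range = endurance * speed
Step 1 — endurance = 3966 / 5.28 = 751.1364 hours
Step 2 — range = 751.1364 * 22.1 ≈ 16600 nautical miles (5 s.f.)

16600 NM


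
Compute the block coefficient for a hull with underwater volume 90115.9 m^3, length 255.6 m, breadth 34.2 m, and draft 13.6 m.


Formula: Cb = V / (L * B * T)
Step 1 — L * B * T = 255.6 * 34.2 * 13.6 = 118884.672 m^3
Step 2 — Cb = 90115.9 / 118884.672 ≈ 0.75801 (5 s.f.)

0.75801


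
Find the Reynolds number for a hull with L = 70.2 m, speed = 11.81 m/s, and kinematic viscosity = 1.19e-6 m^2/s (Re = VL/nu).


Formula: Re = V * L / nu
Step 1 — V * L = 11.81 * 70.2 = 829.062 m^2/s
Step 2 — Re = 829.062 / 1.19e-6 = 6.97e+08

6.97e+08


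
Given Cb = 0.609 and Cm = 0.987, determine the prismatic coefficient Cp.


Formula: Cp = Cb / Cm
Substituting: Cp = 0.609 / 0.987
Result: Cp ≈ 0.61702 (5 s.f.)

0.61702


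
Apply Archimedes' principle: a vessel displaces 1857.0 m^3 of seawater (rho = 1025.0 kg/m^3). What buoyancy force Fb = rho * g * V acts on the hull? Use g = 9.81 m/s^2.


Formula: Fb = rho * g * V
Substituting: Fb = 1025.0 * 9.81 * 1857.0
Intermediate: 1025.0 * 9.81 = 10055.25
Result: Fb = 10055.25 * 1857.0 ≈ 18673000 N (5 s.f.)

18673000 N


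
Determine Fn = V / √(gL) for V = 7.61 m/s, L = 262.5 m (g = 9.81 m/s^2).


Formula: Fn = V / sqrt(g * L)
Step 1 — g * L = 9.81 * 262.5 = 2575.125
Step 2 — sqrt(g * L) = sqrt(2575.125) = 50.745689
Step 3 — Fn = 7.61 / 50.745689 ≈ 0.14996 (5 s.f.)

0.14996


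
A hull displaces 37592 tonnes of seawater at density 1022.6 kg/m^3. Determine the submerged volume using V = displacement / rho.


Formula: V = mass / rho
Step 1 — convert tonnes to kg: 37592 t * 1000 = 37592000 kg
Step 2 — V = 37592000 / 1022.6 ≈ 36761 m^3 (5 s.f.)

36761 m^3


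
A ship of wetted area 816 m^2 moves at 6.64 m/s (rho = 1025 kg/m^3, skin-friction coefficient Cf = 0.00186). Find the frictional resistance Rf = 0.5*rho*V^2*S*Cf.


Formula: Rf = 0.5 * rho * V^2 * S * Cf
Step 1 — V^2 = 6.64^2 = 44.0896
Step 2 — 0.5 * rho * V^2 = 0.5 * 1025 * 44.0896 = 22595.92
Step 3 — Rf = 22595.92 * 816 * 0.00186 ≈ 34295 N (5 s.f.)

34295 N


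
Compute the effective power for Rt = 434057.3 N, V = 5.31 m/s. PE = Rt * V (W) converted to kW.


Formula: PE = Rt * V / 1000 (kW)
Step 1 — PE (W) = 434057.3 * 5.31 = 2304844.263 W
Step 2 — PE (kW) = 2304844.263 / 1000 ≈ 2304.8 kW (5 s.f.)

2304.8 kW


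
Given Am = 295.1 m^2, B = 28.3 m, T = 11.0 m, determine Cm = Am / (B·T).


Formula: Cm = Am / (B * T)
Step 1 — B * T = 28.3 * 11.0 = 311.3 m^2
Step 2 — Cm = 295.1 / 311.3 ≈ 0.94796 (5 s.f.)

0.94796


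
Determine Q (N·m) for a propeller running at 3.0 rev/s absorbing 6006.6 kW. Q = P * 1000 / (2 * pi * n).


Formula: Q = P_W / (2 * pi * n)
Step 1 — P_W = 6006.6 kW * 1000 = 6006600.0 W
Step 2 — 2 * pi * n = 2 * pi * 3.0 = 18.849556
Step 3 — Q = 6006600.0 / 18.849556 ≈ 318660 N·m (5 s.f.)

318660 N·m


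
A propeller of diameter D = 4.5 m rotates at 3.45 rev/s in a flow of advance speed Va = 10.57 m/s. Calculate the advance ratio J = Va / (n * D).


Formula: J = Va / (n * D)
Step 1 — n * D = 3.45 * 4.5 = 15.525
Step 2 — J = 10.57 / 15.525 ≈ 0.68084 (5 s.f.)

0.68084


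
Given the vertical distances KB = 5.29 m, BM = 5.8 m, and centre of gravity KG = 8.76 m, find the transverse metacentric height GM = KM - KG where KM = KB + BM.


Formula: GM = KB + BM - KG
Step 1 — KM = KB + BM = 5.29 + 5.8 = 11.09 m
Step 2 — GM = KM - KG = 11.09 - 8.76 = 2.33 m

2.33 m


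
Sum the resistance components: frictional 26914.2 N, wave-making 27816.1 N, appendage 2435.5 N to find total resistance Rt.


Formula: Rt = Rf + Rw + Ra
Substituting: Rt = 26914.2 + 27816.1 + 2435.5
Result: Rt = 57165.8 N

57165.8 N


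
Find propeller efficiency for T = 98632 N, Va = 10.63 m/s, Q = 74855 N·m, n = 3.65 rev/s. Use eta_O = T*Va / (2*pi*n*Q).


Formula: eta = T * Va / (2 * pi * n * Q)
Step 1 — numerator = T * Va = 98632 * 10.63 = 1048458.16
Step 2 — 2 * pi * n = 2 * pi * 3.65 = 22.933626
Step 3 — denominator = 22.933626 * 74855 = 1716696.57
Step 4 — eta = 1048458.16 / 1716696.57 ≈ 0.61074 (5 s.f.)

0.61074


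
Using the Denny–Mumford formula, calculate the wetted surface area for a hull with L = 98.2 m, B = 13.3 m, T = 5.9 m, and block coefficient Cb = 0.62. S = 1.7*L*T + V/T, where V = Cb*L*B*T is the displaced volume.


Formula: S = 1.7*L*T + V/T with V = Cb*L*B*T, i.e. S = L * (1.7*T + Cb*B)
Step 1 — 1.7*T = 1.7 * 5.9 = 10.03 m
Step 2 — Cb*B = 0.62 * 13.3 = 8.246 m
Step 3 — 1.7*T + Cb*B = 10.03 + 8.246 = 18.276 m
Step 4 — S = 98.2 * 18.276 ≈ 1794.7 m^2 (5 s.f.)

1794.7 m^2


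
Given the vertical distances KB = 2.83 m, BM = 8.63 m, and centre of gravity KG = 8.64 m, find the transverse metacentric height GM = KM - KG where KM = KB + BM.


Formula: GM = KB + BM - KG
Step 1 — KM = KB + BM = 2.83 + 8.63 = 11.46 m
Step 2 — GM = KM - KG = 11.46 - 8.64 = 2.82 m

2.82 m


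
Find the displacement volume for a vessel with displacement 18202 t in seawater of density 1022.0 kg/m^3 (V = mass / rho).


Formula: V = mass / rho
Step 1 — convert tonnes to kg: 18202 t * 1000 = 18202000 kg
Step 2 — V = 18202000 / 1022.0 ≈ 17810 m^3 (5 s.f.)

17810 m^3


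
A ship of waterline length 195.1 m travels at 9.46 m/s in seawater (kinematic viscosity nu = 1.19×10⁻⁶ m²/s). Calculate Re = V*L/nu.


Formula: Re = V * L / nu
Step 1 — V * L = 9.46 * 195.1 = 1845.646 m^2/s
Step 2 — Re = 1845.646 / 1.19e-6 = 1.55e+09

1.55e+09


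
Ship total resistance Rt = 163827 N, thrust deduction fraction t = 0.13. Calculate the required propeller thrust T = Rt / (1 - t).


Formula: T = Rt / (1 - t)
Step 1 — (1 - t) = 1 - 0.13 = 0.87
Step 2 — T = 163827 / 0.87 ≈ 188310 N (5 s.f.)

188310 N


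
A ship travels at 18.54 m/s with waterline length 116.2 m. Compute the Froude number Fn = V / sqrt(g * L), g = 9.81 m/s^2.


Formula: Fn = V / sqrt(g * L)
Step 1 — g * L = 9.81 * 116.2 = 1139.922
Step 2 — sqrt(g * L) = sqrt(1139.922) = 33.762731
Step 3 — Fn = 18.54 / 33.762731 ≈ 0.54913 (5 s.f.)

0.54913


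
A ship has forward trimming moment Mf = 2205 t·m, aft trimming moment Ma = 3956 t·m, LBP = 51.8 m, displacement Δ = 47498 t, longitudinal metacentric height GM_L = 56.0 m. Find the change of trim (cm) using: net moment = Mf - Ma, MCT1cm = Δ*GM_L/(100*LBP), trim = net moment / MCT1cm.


Formula: net trimming moment = Mf - Ma; MCT1cm = Δ*GM_L/(100*LBP); trim = net moment / MCT1cm
Step 1 — net trimming moment = 2205 - 3956 = -1751 t·m
Step 2 — MCT1cm = 47498 * 56.0 / (100 * 51.8) = 513.4919 t·m/cm
Step 3 — trim = -1751 / 513.4919 ≈ -3.4100 cm (5 s.f.)

-3.4100 cm


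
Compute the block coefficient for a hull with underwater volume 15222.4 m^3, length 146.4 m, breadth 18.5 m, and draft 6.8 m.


Formula: Cb = V / (L * B * T)
Step 1 — L * B * T = 146.4 * 18.5 * 6.8 = 18417.12 m^3
Step 2 — Cb = 15222.4 / 18417.12 ≈ 0.82654 (5 s.f.)

0.82654


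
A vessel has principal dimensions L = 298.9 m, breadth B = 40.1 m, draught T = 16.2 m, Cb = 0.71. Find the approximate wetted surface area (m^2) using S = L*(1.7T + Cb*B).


Formula: S = 1.7*L*T + V/T with V = Cb*L*B*T, i.e. S = L * (1.7*T + Cb*B)
Step 1 — 1.7*T = 1.7 * 16.2 = 27.54 m
Step 2 — Cb*B = 0.71 * 40.1 = 28.471 m
Step 3 — 1.7*T + Cb*B = 27.54 + 28.471 = 56.011 m
Step 4 — S = 298.9 * 56.011 ≈ 16742 m^2 (5 s.f.)

16742 m^2


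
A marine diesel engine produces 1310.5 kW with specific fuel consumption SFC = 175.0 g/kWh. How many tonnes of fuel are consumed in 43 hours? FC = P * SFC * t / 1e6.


Formula: FC (tonnes) = P * SFC * t / 1,000,000
Step 1 — P * SFC * t = 1310.5 * 175.0 * 43 = 9861512.5 g
Step 2 — FC (tonnes) = 9861512.5 / 1,000,000 ≈ 9.8615 tonnes (5 s.f.)

9.8615 tonnes


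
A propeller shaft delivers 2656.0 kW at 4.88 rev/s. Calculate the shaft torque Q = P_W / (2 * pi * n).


Formula: Q = P_W / (2 * pi * n)
Step 1 — P_W = 2656.0 kW * 1000 = 2656000.0 W
Step 2 — 2 * pi * n = 2 * pi * 4.88 = 30.661944
Step 3 — Q = 2656000.0 / 30.661944 ≈ 86622 N·m (5 s.f.)

86622 N·m


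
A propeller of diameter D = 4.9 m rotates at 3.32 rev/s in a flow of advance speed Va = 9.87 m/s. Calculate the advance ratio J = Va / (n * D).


Formula: J = Va / (n * D)
Step 1 — n * D = 3.32 * 4.9 = 16.268
Step 2 — J = 9.87 / 16.268 ≈ 0.60671 (5 s.f.)

0.60671


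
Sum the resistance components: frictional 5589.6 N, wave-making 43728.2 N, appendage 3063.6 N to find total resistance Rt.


Formula: Rt = Rf + Rw + Ra
Substituting: Rt = 5589.6 + 43728.2 + 3063.6
Result: Rt = 52381.4 N

52381.4 N


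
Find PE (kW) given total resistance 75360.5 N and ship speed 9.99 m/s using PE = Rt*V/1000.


Formula: PE = Rt * V / 1000 (kW)
Step 1 — PE (W) = 75360.5 * 9.99 = 752851.395 W
Step 2 — PE (kW) = 752851.395 / 1000 ≈ 752.85 kW (5 s.f.)

752.85 kW


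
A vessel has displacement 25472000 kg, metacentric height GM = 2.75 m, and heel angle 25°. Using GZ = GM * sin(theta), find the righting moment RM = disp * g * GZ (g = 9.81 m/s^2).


Formula: GZ = GM * sin(theta); RM = disp * g * GZ
Step 1 — GZ = 2.75 * sin(25°) = 2.75 * 0.422618 = 1.1622 m
Step 2 — RM = 25472000 * 9.81 * 1.1622 ≈ 290410000 N·m (5 s.f.)

290410000 N·m


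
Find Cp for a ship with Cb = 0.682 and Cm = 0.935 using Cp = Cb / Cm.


Formula: Cp = Cb / Cm
Substituting: Cp = 0.682 / 0.935
Result: Cp ≈ 0.72941 (5 s.f.)

0.72941


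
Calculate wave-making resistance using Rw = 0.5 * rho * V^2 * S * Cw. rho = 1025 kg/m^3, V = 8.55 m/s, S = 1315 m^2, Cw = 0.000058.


Formula: Rw = 0.5 * rho * V^2 * S * Cw
Step 1 — V^2 = 8.55^2 = 73.1025
Step 2 — 0.5 * rho * V^2 = 0.5 * 1025 * 73.1025 = 37465.03125
Step 3 — Rw = 37465.03125 * 1315 * 0.000058 ≈ 2857.5 N (5 s.f.)

2857.5 N


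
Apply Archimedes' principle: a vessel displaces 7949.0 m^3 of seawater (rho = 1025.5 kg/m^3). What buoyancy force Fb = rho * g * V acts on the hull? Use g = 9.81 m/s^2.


Formula: Fb = rho * g * V
Substituting: Fb = 1025.5 * 9.81 * 7949.0
Intermediate: 1025.5 * 9.81 = 10060.155
Result: Fb = 10060.155 * 7949.0 ≈ 79968000 N (5 s.f.)

79968000 N


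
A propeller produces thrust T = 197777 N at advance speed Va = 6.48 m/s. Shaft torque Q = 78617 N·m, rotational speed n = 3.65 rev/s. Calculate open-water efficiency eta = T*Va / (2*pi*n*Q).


Formula: eta = T * Va / (2 * pi * n * Q)
Step 1 — numerator = T * Va = 197777 * 6.48 = 1281594.96
Step 2 — 2 * pi * n = 2 * pi * 3.65 = 22.933626
Step 3 — denominator = 22.933626 * 78617 = 1802972.88
Step 4 — eta = 1281594.96 / 1802972.88 ≈ 0.71082 (5 s.f.)

0.71082


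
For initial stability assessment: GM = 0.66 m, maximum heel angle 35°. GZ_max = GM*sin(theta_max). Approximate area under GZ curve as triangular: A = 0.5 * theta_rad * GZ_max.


Formula: GZ_max = GM * sin(theta); Area = 0.5 * theta_rad * GZ_max
Step 1 — GZ_max = 0.66 * sin(35°) = 0.66 * 0.573576 = 0.37856 m
Step 2 — theta_rad = 35 * pi/180 = 0.610865 rad
Step 3 — Area = 0.5 * 0.610865 * 0.37856 ≈ 0.11562 m·rad (5 s.f.)

0.11562 m·rad


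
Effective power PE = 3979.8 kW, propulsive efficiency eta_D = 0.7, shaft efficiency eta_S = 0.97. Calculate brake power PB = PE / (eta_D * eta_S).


Formula: PB = PE / (eta_D * eta_S)
Step 1 — combined efficiency = eta_D * eta_S = 0.7 * 0.97 = 0.679
Step 2 — PB = 3979.8 / 0.679 ≈ 5861.3 kW (5 s.f.)

5861.3 kW


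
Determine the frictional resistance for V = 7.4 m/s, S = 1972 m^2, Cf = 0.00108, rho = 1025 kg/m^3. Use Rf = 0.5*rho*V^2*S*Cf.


Formula: Rf = 0.5 * rho * V^2 * S * Cf
Step 1 — V^2 = 7.4^2 = 54.76
Step 2 — 0.5 * rho * V^2 = 0.5 * 1025 * 54.76 = 28064.5
Step 3 — Rf = 28064.5 * 1972 * 0.00108 ≈ 59771 N (5 s.f.)

59771 N


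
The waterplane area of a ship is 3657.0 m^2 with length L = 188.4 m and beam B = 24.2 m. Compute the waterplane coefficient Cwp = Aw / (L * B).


Formula: Cwp = Aw / (L * B)
Step 1 — L * B = 188.4 * 24.2 = 4559.28 m^2
Step 2 — Cwp = 3657.0 / 4559.28 ≈ 0.80210 (5 s.f.)

0.80210


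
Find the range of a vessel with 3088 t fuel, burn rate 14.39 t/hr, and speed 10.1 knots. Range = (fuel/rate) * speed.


Formula: endurance = fuel / rate; range = endurance * speed
Step 1 — endurance = 3088 / 14.39 = 214.5935 hours
Step 2 — range = 214.5935 * 10.1 ≈ 2167.4 nautical miles (5 s.f.)

2167.4 NM


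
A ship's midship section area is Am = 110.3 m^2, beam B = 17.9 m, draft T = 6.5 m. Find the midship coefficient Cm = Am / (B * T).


Formula: Cm = Am / (B * T)
Step 1 — B * T = 17.9 * 6.5 = 116.35 m^2
Step 2 — Cm = 110.3 / 116.35 ≈ 0.94800 (5 s.f.)

0.94800


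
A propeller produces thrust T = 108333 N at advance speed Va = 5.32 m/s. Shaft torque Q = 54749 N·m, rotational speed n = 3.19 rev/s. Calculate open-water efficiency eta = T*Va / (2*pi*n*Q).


Formula: eta = T * Va / (2 * pi * n * Q)
Step 1 — numerator = T * Va = 108333 * 5.32 = 576331.56
Step 2 — 2 * pi * n = 2 * pi * 3.19 = 20.043361
Step 3 — denominator = 20.043361 * 54749 = 1097353.97
Step 4 — eta = 576331.56 / 1097353.97 ≈ 0.52520 (5 s.f.)

0.52520


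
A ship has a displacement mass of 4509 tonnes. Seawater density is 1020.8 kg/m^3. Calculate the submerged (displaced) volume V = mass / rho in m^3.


Formula: V = mass / rho
Step 1 — convert tonnes to kg: 4509 t * 1000 = 4509000 kg
Step 2 — V = 4509000 / 1020.8 ≈ 4417.1 m^3 (5 s.f.)

4417.1 m^3


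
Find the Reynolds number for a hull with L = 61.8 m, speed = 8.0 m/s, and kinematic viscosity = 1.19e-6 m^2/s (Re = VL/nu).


Formula: Re = V * L / nu
Step 1 — V * L = 8.0 * 61.8 = 494.4 m^2/s
Step 2 — Re = 494.4 / 1.19e-6 = 4.15e+08

4.15e+08


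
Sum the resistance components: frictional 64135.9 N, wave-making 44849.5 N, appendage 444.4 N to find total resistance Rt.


Formula: Rt = Rf + Rw + Ra
Substituting: Rt = 64135.9 + 44849.5 + 444.4
Result: Rt = 109429.8 N

109429.8 N


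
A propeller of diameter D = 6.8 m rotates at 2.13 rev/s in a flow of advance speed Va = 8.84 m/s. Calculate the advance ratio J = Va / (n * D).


Formula: J = Va / (n * D)
Step 1 — n * D = 2.13 * 6.8 = 14.484
Step 2 — J = 8.84 / 14.484 ≈ 0.61033 (5 s.f.)

0.61033


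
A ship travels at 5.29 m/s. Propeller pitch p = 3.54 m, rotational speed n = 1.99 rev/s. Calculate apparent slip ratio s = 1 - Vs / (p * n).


Formula: s = 1 - Vs / (p * n)
Step 1 — p * n = 3.54 * 1.99 = 7.0446
Step 2 — Vs / (p*n) = 5.29 / 7.0446 = 0.75093 (6 d.p.)
Step 3 — s = 1 - 0.75093 = 0.24907

0.24907


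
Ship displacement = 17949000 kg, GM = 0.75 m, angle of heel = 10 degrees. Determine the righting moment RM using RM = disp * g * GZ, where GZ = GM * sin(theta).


Formula: GZ = GM * sin(theta); RM = disp * g * GZ
Step 1 — GZ = 0.75 * sin(10°) = 0.75 * 0.173648 = 0.130236 m
Step 2 — RM = 17949000 * 9.81 * 0.130236 ≈ 22932000 N·m (5 s.f.)

22932000 N·m


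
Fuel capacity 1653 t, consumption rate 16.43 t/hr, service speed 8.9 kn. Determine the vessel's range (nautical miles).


Formula: endurance = fuel / rate; range = endurance * speed
Step 1 — endurance = 1653 / 16.43 = 100.6086 hours
Step 2 — range = 100.6086 * 8.9 ≈ 895.42 nautical miles (5 s.f.)

895.42 NM


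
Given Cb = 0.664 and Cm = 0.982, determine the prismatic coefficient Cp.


Formula: Cp = Cb / Cm
Substituting: Cp = 0.664 / 0.982
Result: Cp ≈ 0.67617 (5 s.f.)

0.67617


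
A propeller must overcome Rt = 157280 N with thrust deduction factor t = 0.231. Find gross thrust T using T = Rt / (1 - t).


Formula: T = Rt / (1 - t)
Step 1 — (1 - t) = 1 - 0.231 = 0.769
Step 2 — T = 157280 / 0.769 ≈ 204530 N (5 s.f.)

204530 N


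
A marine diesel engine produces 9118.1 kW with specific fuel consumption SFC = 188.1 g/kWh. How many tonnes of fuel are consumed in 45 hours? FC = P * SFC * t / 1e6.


Formula: FC (tonnes) = P * SFC * t / 1,000,000
Step 1 — P * SFC * t = 9118.1 * 188.1 * 45 = 77180157.45 g
Step 2 — FC (tonnes) = 77180157.45 / 1,000,000 ≈ 77.180 tonnes (5 s.f.)

77.180 tonnes


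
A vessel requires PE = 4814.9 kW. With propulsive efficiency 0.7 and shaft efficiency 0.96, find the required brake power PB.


Formula: PB = PE / (eta_D * eta_S)
Step 1 — combined efficiency = eta_D * eta_S = 0.7 * 0.96 = 0.672
Step 2 — PB = 4814.9 / 0.672 ≈ 7165.0 kW (5 s.f.)

7165.0 kW


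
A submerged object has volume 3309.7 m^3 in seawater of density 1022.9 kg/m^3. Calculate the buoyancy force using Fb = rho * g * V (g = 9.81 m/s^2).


Formula: Fb = rho * g * V
Substituting: Fb = 1022.9 * 9.81 * 3309.7
Intermediate: 1022.9 * 9.81 = 10034.649
Result: Fb = 10034.649 * 3309.7 ≈ 33212000 N (5 s.f.)

33212000 N


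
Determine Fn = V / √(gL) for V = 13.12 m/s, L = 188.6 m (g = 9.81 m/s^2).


Formula: Fn = V / sqrt(g * L)
Step 1 — g * L = 9.81 * 188.6 = 1850.166
Step 2 — sqrt(g * L) = sqrt(1850.166) = 43.013556
Step 3 — Fn = 13.12 / 43.013556 ≈ 0.30502 (5 s.f.)

0.30502


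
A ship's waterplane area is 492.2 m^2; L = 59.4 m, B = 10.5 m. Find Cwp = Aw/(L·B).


Formula: Cwp = Aw / (L * B)
Step 1 — L * B = 59.4 * 10.5 = 623.7 m^2
Step 2 — Cwp = 492.2 / 623.7 ≈ 0.78916 (5 s.f.)

0.78916


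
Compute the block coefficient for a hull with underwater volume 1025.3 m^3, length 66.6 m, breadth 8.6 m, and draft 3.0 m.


Formula: Cb = V / (L * B * T)
Step 1 — L * B * T = 66.6 * 8.6 * 3.0 = 1718.28 m^3
Step 2 — Cb = 1025.3 / 1718.28 ≈ 0.59670 (5 s.f.)

0.59670


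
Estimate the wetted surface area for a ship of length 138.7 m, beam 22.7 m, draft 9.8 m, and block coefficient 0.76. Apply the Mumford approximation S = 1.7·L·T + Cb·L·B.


Formula: S = 1.7*L*T + V/T with V = Cb*L*B*T, i.e. S = L * (1.7*T + Cb*B)
Step 1 — 1.7*T = 1.7 * 9.8 = 16.66 m
Step 2 — Cb*B = 0.76 * 22.7 = 17.252 m
Step 3 — 1.7*T + Cb*B = 16.66 + 17.252 = 33.912 m
Step 4 — S = 138.7 * 33.912 ≈ 4703.6 m^2 (5 s.f.)

4703.6 m^2


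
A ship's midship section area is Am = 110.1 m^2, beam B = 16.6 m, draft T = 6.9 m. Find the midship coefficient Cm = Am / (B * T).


Formula: Cm = Am / (B * T)
Step 1 — B * T = 16.6 * 6.9 = 114.54 m^2
Step 2 — Cm = 110.1 / 114.54 ≈ 0.96124 (5 s.f.)

0.96124


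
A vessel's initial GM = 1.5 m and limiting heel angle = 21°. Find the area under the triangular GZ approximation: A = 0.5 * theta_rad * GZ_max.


Formula: GZ_max = GM * sin(theta); Area = 0.5 * theta_rad * GZ_max
Step 1 — GZ_max = 1.5 * sin(21°) = 1.5 * 0.358368 = 0.537552 m
Step 2 — theta_rad = 21 * pi/180 = 0.366519 rad
Step 3 — Area = 0.5 * 0.366519 * 0.537552 ≈ 0.098512 m·rad (5 s.f.)

0.098512 m·rad


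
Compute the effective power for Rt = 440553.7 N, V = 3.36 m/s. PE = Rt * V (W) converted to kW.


Formula: PE = Rt * V / 1000 (kW)
Step 1 — PE (W) = 440553.7 * 3.36 = 1480260.432 W
Step 2 — PE (kW) = 1480260.432 / 1000 ≈ 1480.3 kW (5 s.f.)

1480.3 kW


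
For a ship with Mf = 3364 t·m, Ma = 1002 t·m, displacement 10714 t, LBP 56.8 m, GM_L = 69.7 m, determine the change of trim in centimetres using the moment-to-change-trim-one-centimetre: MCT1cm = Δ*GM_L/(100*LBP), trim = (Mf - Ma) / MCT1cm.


Formula: net trimming moment = Mf - Ma; MCT1cm = Δ*GM_L/(100*LBP); trim = net moment / MCT1cm
Step 1 — net trimming moment = 3364 - 1002 = 2362 t·m
Step 2 — MCT1cm = 10714 * 69.7 / (100 * 56.8) = 131.4729 t·m/cm
Step 3 — trim = 2362 / 131.4729 ≈ 17.966 cm (5 s.f.)

17.966 cm


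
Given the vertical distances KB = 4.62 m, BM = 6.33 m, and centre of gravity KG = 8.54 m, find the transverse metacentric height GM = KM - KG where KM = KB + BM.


Formula: GM = KB + BM - KG
Step 1 — KM = KB + BM = 4.62 + 6.33 = 10.95 m
Step 2 — GM = KM - KG = 10.95 - 8.54 = 2.41 m

2.41 m


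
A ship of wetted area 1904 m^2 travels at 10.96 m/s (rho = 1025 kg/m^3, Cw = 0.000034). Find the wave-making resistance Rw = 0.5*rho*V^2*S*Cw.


Formula: Rw = 0.5 * rho * V^2 * S * Cw
Step 1 — V^2 = 10.96^2 = 120.1216
Step 2 — 0.5 * rho * V^2 = 0.5 * 1025 * 120.1216 = 61562.32
Step 3 — Rw = 61562.32 * 1904 * 0.000034 ≈ 3985.3 N (5 s.f.)

3985.3 N


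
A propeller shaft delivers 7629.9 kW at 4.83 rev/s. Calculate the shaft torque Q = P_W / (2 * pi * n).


Formula: Q = P_W / (2 * pi * n)
Step 1 — P_W = 7629.9 kW * 1000 = 7629900.0 W
Step 2 — 2 * pi * n = 2 * pi * 4.83 = 30.347785
Step 3 — Q = 7629900.0 / 30.347785 ≈ 251420 N·m (5 s.f.)

251420 N·m


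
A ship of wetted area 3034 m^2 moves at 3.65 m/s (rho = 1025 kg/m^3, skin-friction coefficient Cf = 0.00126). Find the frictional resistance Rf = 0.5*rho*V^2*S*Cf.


Formula: Rf = 0.5 * rho * V^2 * S * Cf
Step 1 — V^2 = 3.65^2 = 13.3225
Step 2 — 0.5 * rho * V^2 = 0.5 * 1025 * 13.3225 = 6827.78125
Step 3 — Rf = 6827.78125 * 3034 * 0.00126 ≈ 26102 N (5 s.f.)

26102 N


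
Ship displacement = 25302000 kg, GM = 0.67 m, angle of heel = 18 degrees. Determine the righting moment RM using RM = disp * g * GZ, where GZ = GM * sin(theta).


Formula: GZ = GM * sin(theta); RM = disp * g * GZ
Step 1 — GZ = 0.67 * sin(18°) = 0.67 * 0.309017 = 0.207041 m
Step 2 — RM = 25302000 * 9.81 * 0.207041 ≈ 51390000 N·m (5 s.f.)

51390000 N·m


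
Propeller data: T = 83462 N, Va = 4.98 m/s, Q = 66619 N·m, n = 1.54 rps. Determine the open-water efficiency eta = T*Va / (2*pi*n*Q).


Formula: eta = T * Va / (2 * pi * n * Q)
Step 1 — numerator = T * Va = 83462 * 4.98 = 415640.76
Step 2 — 2 * pi * n = 2 * pi * 1.54 = 9.676105
Step 3 — denominator = 9.676105 * 66619 = 644612.44
Step 4 — eta = 415640.76 / 644612.44 ≈ 0.64479 (5 s.f.)

0.64479


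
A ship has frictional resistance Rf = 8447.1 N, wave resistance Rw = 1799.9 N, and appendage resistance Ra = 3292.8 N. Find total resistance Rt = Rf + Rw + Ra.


Formula: Rt = Rf + Rw + Ra
Substituting: Rt = 8447.1 + 1799.9 + 3292.8
Result: Rt = 13539.8 N

13539.8 N


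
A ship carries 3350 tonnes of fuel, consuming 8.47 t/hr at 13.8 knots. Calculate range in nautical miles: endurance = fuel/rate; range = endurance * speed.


Formula: endurance = fuel / rate; range = endurance * speed
Step 1 — endurance = 3350 / 8.47 = 395.5136 hours
Step 2 — range = 395.5136 * 13.8 ≈ 5458.1 nautical miles (5 s.f.)

5458.1 NM


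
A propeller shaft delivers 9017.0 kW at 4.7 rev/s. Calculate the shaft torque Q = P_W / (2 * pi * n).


Formula: Q = P_W / (2 * pi * n)
Step 1 — P_W = 9017.0 kW * 1000 = 9017000.0 W
Step 2 — 2 * pi * n = 2 * pi * 4.7 = 29.530971
Step 3 — Q = 9017000.0 / 29.530971 ≈ 305340 N·m (5 s.f.)

305340 N·m


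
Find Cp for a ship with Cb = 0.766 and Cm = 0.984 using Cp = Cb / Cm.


Formula: Cp = Cb / Cm
Substituting: Cp = 0.766 / 0.984
Result: Cp ≈ 0.77846 (5 s.f.)

0.77846


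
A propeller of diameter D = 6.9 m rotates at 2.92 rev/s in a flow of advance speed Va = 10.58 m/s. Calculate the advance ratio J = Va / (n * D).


Formula: J = Va / (n * D)
Step 1 — n * D = 2.92 * 6.9 = 20.148
Step 2 — J = 10.58 / 20.148 ≈ 0.52511 (5 s.f.)

0.52511


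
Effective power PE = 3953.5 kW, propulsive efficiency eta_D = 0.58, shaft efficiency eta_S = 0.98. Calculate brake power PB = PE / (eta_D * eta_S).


Formula: PB = PE / (eta_D * eta_S)
Step 1 — combined efficiency = eta_D * eta_S = 0.58 * 0.98 = 0.5684
Step 2 — PB = 3953.5 / 0.5684 ≈ 6955.5 kW (5 s.f.)

6955.5 kW


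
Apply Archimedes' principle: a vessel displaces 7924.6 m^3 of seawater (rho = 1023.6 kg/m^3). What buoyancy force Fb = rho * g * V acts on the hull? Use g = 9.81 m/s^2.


Formula: Fb = rho * g * V
Substituting: Fb = 1023.6 * 9.81 * 7924.6
Intermediate: 1023.6 * 9.81 = 10041.516
Result: Fb = 10041.516 * 7924.6 ≈ 79575000 N (5 s.f.)

79575000 N


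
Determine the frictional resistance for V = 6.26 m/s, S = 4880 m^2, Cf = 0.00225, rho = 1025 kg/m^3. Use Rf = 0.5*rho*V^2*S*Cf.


Formula: Rf = 0.5 * rho * V^2 * S * Cf
Step 1 — V^2 = 6.26^2 = 39.1876
Step 2 — 0.5 * rho * V^2 = 0.5 * 1025 * 39.1876 = 20083.645
Step 3 — Rf = 20083.645 * 4880 * 0.00225 ≈ 220520 N (5 s.f.)

220520 N


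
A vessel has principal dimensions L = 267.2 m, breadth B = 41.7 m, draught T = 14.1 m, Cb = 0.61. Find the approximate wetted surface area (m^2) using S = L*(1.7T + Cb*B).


Formula: S = 1.7*L*T + V/T with V = Cb*L*B*T, i.e. S = L * (1.7*T + Cb*B)
Step 1 — 1.7*T = 1.7 * 14.1 = 23.97 m
Step 2 — Cb*B = 0.61 * 41.7 = 25.437 m
Step 3 — 1.7*T + Cb*B = 23.97 + 25.437 = 49.407 m
Step 4 — S = 267.2 * 49.407 ≈ 13202 m^2 (5 s.f.)

13202 m^2


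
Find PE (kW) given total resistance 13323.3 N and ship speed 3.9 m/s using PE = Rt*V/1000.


Formula: PE = Rt * V / 1000 (kW)
Step 1 — PE (W) = 13323.3 * 3.9 = 51960.87 W
Step 2 — PE (kW) = 51960.87 / 1000 ≈ 51.961 kW (5 s.f.)

51.961 kW


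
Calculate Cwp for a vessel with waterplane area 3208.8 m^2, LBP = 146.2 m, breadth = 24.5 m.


Formula: Cwp = Aw / (L * B)
Step 1 — L * B = 146.2 * 24.5 = 3581.9 m^2
Step 2 — Cwp = 3208.8 / 3581.9 ≈ 0.89584 (5 s.f.)

0.89584


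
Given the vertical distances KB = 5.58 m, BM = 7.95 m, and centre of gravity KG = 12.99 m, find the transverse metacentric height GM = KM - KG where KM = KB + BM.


Formula: GM = KB + BM - KG
Step 1 — KM = KB + BM = 5.58 + 7.95 = 13.53 m
Step 2 — GM = KM - KG = 13.53 - 12.99 = 0.54 m

0.54 m


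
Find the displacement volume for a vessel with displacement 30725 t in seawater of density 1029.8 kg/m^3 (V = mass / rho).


Formula: V = mass / rho
Step 1 — convert tonnes to kg: 30725 t * 1000 = 30725000 kg
Step 2 — V = 30725000 / 1029.8 ≈ 29836 m^3 (5 s.f.)

29836 m^3


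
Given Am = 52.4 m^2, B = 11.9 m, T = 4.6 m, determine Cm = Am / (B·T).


Formula: Cm = Am / (B * T)
Step 1 — B * T = 11.9 * 4.6 = 54.74 m^2
Step 2 — Cm = 52.4 / 54.74 ≈ 0.95725 (5 s.f.)

0.95725


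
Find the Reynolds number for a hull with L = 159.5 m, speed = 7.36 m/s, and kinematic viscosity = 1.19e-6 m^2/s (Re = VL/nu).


Formula: Re = V * L / nu
Step 1 — V * L = 7.36 * 159.5 = 1173.92 m^2/s
Step 2 — Re = 1173.92 / 1.19e-6 = 9.86e+08

9.86e+08


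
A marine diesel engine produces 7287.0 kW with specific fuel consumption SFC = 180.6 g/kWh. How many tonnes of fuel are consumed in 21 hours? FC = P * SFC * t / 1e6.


Formula: FC (tonnes) = P * SFC * t / 1,000,000
Step 1 — P * SFC * t = 7287.0 * 180.6 * 21 = 27636676.2 g
Step 2 — FC (tonnes) = 27636676.2 / 1,000,000 ≈ 27.637 tonnes (5 s.f.)

27.637 tonnes


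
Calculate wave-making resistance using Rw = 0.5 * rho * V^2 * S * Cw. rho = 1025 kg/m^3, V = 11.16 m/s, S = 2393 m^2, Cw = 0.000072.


Formula: Rw = 0.5 * rho * V^2 * S * Cw
Step 1 — V^2 = 11.16^2 = 124.5456
Step 2 — 0.5 * rho * V^2 = 0.5 * 1025 * 124.5456 = 63829.62
Step 3 — Rw = 63829.62 * 2393 * 0.000072 ≈ 10998 N (5 s.f.)

10998 N


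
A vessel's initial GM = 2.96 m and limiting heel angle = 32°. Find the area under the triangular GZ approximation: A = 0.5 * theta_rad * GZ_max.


Formula: GZ_max = GM * sin(theta); Area = 0.5 * theta_rad * GZ_max
Step 1 — GZ_max = 2.96 * sin(32°) = 2.96 * 0.529919 = 1.56856 m
Step 2 — theta_rad = 32 * pi/180 = 0.558505 rad
Step 3 — Area = 0.5 * 0.558505 * 1.56856 ≈ 0.43802 m·rad (5 s.f.)

0.43802 m·rad


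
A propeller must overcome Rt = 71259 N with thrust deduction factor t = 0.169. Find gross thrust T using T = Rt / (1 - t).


Formula: T = Rt / (1 - t)
Step 1 — (1 - t) = 1 - 0.169 = 0.831
Step 2 — T = 71259 / 0.831 ≈ 85751 N (5 s.f.)

85751 N


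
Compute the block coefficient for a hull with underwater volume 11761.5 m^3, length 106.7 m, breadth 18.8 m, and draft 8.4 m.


Formula: Cb = V / (L * B * T)
Step 1 — L * B * T = 106.7 * 18.8 * 8.4 = 16850.064 m^3
Step 2 — Cb = 11761.5 / 16850.064 ≈ 0.69801 (5 s.f.)

0.69801


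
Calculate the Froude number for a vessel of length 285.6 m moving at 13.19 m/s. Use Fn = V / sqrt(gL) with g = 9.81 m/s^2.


Formula: Fn = V / sqrt(g * L)
Step 1 — g * L = 9.81 * 285.6 = 2801.736
Step 2 — sqrt(g * L) = sqrt(2801.736) = 52.931427
Step 3 — Fn = 13.19 / 52.931427 ≈ 0.24919 (5 s.f.)

0.24919


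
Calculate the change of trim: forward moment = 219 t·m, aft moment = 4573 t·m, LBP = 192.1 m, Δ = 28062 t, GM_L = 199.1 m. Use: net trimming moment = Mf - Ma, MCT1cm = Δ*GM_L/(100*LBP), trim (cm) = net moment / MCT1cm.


Formula: net trimming moment = Mf - Ma; MCT1cm = Δ*GM_L/(100*LBP); trim = net moment / MCT1cm
Step 1 — net trimming moment = 219 - 4573 = -4354 t·m
Step 2 — MCT1cm = 28062 * 199.1 / (100 * 192.1) = 290.8456 t·m/cm
Step 3 — trim = -4354 / 290.8456 ≈ -14.970 cm (5 s.f.)

-14.970 cm


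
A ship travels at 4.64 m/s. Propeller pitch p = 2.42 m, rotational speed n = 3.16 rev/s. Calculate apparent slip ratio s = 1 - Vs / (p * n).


Formula: s = 1 - Vs / (p * n)
Step 1 — p * n = 2.42 * 3.16 = 7.6472
Step 2 — Vs / (p*n) = 4.64 / 7.6472 = 0.606758 (6 d.p.)
Step 3 — s = 1 - 0.606758 = 0.393242

0.393242


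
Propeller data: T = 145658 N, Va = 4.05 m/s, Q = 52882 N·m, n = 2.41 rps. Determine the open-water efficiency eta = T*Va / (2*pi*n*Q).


Formula: eta = T * Va / (2 * pi * n * Q)
Step 1 — numerator = T * Va = 145658 * 4.05 = 589914.9
Step 2 — 2 * pi * n = 2 * pi * 2.41 = 15.142477
Step 3 — denominator = 15.142477 * 52882 = 800764.47
Step 4 — eta = 589914.9 / 800764.47 ≈ 0.73669 (5 s.f.)

0.73669


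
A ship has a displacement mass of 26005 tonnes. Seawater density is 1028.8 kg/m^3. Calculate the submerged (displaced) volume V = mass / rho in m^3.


Formula: V = mass / rho
Step 1 — convert tonnes to kg: 26005 t * 1000 = 26005000 kg
Step 2 — V = 26005000 / 1028.8 ≈ 25277 m^3 (5 s.f.)

25277 m^3


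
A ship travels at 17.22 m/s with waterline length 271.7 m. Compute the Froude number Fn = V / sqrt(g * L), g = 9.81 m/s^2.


Formula: Fn = V / sqrt(g * L)
Step 1 — g * L = 9.81 * 271.7 = 2665.377
Step 2 — sqrt(g * L) = sqrt(2665.377) = 51.627289
Step 3 — Fn = 17.22 / 51.627289 ≈ 0.33354 (5 s.f.)

0.33354


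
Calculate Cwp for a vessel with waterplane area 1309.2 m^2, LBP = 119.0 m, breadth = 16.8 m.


Formula: Cwp = Aw / (L * B)
Step 1 — L * B = 119.0 * 16.8 = 1999.2 m^2
Step 2 — Cwp = 1309.2 / 1999.2 ≈ 0.65486 (5 s.f.)

0.65486


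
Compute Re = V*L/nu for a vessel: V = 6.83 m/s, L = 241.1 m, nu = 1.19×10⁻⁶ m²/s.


Formula: Re = V * L / nu
Step 1 — V * L = 6.83 * 241.1 = 1646.713 m^2/s
Step 2 — Re = 1646.713 / 1.19e-6 = 1.38e+09

1.38e+09


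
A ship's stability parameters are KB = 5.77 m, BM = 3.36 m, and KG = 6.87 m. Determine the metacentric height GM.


Formula: GM = KB + BM - KG
Step 1 — KM = KB + BM = 5.77 + 3.36 = 9.13 m
Step 2 — GM = KM - KG = 9.13 - 6.87 = 2.26 m

2.26 m


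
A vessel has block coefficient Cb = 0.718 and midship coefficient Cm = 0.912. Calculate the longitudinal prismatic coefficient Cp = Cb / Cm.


Formula: Cp = Cb / Cm
Substituting: Cp = 0.718 / 0.912
Result: Cp ≈ 0.78728 (5 s.f.)

0.78728


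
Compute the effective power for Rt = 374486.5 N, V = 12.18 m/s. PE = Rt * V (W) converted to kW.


Formula: PE = Rt * V / 1000 (kW)
Step 1 — PE (W) = 374486.5 * 12.18 = 4561245.57 W
Step 2 — PE (kW) = 4561245.57 / 1000 ≈ 4561.2 kW (5 s.f.)

4561.2 kW


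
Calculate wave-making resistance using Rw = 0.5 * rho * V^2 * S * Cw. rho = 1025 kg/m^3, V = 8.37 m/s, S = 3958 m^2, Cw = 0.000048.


Formula: Rw = 0.5 * rho * V^2 * S * Cw
Step 1 — V^2 = 8.37^2 = 70.0569
Step 2 — 0.5 * rho * V^2 = 0.5 * 1025 * 70.0569 = 35904.16125
Step 3 — Rw = 35904.16125 * 3958 * 0.000048 ≈ 6821.2 N (5 s.f.)

6821.2 N


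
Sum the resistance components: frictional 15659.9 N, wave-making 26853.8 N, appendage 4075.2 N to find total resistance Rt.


Formula: Rt = Rf + Rw + Ra
Substituting: Rt = 15659.9 + 26853.8 + 4075.2
Result: Rt = 46588.9 N

46588.9 N


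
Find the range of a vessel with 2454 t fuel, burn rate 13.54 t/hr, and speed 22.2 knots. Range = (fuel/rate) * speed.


Formula: endurance = fuel / rate; range = endurance * speed
Step 1 — endurance = 2454 / 13.54 = 181.2408 hours
Step 2 — range = 181.2408 * 22.2 ≈ 4023.5 nautical miles (5 s.f.)

4023.5 NM


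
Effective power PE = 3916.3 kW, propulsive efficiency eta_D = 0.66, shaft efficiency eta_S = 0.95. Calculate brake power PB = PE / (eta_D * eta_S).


Formula: PB = PE / (eta_D * eta_S)
Step 1 — combined efficiency = eta_D * eta_S = 0.66 * 0.95 = 0.627
Step 2 — PB = 3916.3 / 0.627 ≈ 6246.1 kW (5 s.f.)

6246.1 kW


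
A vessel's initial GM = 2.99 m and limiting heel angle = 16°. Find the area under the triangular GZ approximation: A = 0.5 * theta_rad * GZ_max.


Formula: GZ_max = GM * sin(theta); Area = 0.5 * theta_rad * GZ_max
Step 1 — GZ_max = 2.99 * sin(16°) = 2.99 * 0.275637 = 0.824155 m
Step 2 — theta_rad = 16 * pi/180 = 0.279253 rad
Step 3 — Area = 0.5 * 0.279253 * 0.824155 ≈ 0.11507 m·rad (5 s.f.)

0.11507 m·rad


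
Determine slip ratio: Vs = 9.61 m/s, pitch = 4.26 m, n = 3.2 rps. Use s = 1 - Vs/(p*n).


Formula: s = 1 - Vs / (p * n)
Step 1 — p * n = 4.26 * 3.2 = 13.632
Step 2 — Vs / (p*n) = 9.61 / 13.632 = 0.704959 (6 d.p.)
Step 3 — s = 1 - 0.704959 = 0.295041

0.295041


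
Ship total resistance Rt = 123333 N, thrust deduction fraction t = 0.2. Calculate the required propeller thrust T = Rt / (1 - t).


Formula: T = Rt / (1 - t)
Step 1 — (1 - t) = 1 - 0.2 = 0.8
Step 2 — T = 123333 / 0.8 ≈ 154170 N (5 s.f.)

154170 N


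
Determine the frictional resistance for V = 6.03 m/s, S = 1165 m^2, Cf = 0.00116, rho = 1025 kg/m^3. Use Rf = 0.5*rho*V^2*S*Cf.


Formula: Rf = 0.5 * rho * V^2 * S * Cf
Step 1 — V^2 = 6.03^2 = 36.3609
Step 2 — 0.5 * rho * V^2 = 0.5 * 1025 * 36.3609 = 18634.96125
Step 3 — Rf = 18634.96125 * 1165 * 0.00116 ≈ 25183 N (5 s.f.)

25183 N


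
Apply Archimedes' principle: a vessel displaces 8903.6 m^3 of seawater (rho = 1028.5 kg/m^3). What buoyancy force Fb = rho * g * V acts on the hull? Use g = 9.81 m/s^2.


Formula: Fb = rho * g * V
Substituting: Fb = 1028.5 * 9.81 * 8903.6
Intermediate: 1028.5 * 9.81 = 10089.585
Result: Fb = 10089.585 * 8903.6 ≈ 89834000 N (5 s.f.)

89834000 N


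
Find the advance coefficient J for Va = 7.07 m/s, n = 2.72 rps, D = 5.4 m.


Formula: J = Va / (n * D)
Step 1 — n * D = 2.72 * 5.4 = 14.688
Step 2 — J = 7.07 / 14.688 ≈ 0.48135 (5 s.f.)

0.48135


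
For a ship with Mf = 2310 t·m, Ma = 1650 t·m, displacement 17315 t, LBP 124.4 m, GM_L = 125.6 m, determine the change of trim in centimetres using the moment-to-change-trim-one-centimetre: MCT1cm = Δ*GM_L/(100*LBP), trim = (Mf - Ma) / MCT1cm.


Formula: net trimming moment = Mf - Ma; MCT1cm = Δ*GM_L/(100*LBP); trim = net moment / MCT1cm
Step 1 — net trimming moment = 2310 - 1650 = 660 t·m
Step 2 — MCT1cm = 17315 * 125.6 / (100 * 124.4) = 174.8203 t·m/cm
Step 3 — trim = 660 / 174.8203 ≈ 3.7753 cm (5 s.f.)

3.7753 cm


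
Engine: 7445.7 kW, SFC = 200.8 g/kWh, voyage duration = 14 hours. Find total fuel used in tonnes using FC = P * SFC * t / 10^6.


Formula: FC (tonnes) = P * SFC * t / 1,000,000
Step 1 — P * SFC * t = 7445.7 * 200.8 * 14 = 20931351.84 g
Step 2 — FC (tonnes) = 20931351.84 / 1,000,000 ≈ 20.931 tonnes (5 s.f.)

20.931 tonnes


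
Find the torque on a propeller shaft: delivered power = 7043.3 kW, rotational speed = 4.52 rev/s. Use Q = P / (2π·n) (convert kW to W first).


Formula: Q = P_W / (2 * pi * n)
Step 1 — P_W = 7043.3 kW * 1000 = 7043300.0 W
Step 2 — 2 * pi * n = 2 * pi * 4.52 = 28.399998
Step 3 — Q = 7043300.0 / 28.399998 ≈ 248000 N·m (5 s.f.)

248000 N·m


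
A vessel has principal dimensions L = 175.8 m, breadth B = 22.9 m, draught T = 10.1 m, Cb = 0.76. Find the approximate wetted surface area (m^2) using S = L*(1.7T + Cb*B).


Formula: S = 1.7*L*T + V/T with V = Cb*L*B*T, i.e. S = L * (1.7*T + Cb*B)
Step 1 — 1.7*T = 1.7 * 10.1 = 17.17 m
Step 2 — Cb*B = 0.76 * 22.9 = 17.404 m
Step 3 — 1.7*T + Cb*B = 17.17 + 17.404 = 34.574 m
Step 4 — S = 175.8 * 34.574 ≈ 6078.1 m^2 (5 s.f.)

6078.1 m^2


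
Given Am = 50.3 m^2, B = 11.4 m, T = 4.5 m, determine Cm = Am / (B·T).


Formula: Cm = Am / (B * T)
Step 1 — B * T = 11.4 * 4.5 = 51.3 m^2
Step 2 — Cm = 50.3 / 51.3 ≈ 0.98051 (5 s.f.)

0.98051


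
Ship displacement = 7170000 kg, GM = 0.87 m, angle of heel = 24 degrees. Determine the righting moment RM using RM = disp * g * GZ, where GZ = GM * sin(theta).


Formula: GZ = GM * sin(theta); RM = disp * g * GZ
Step 1 — GZ = 0.87 * sin(24°) = 0.87 * 0.406737 = 0.353861 m
Step 2 — RM = 7170000 * 9.81 * 0.353861 ≈ 24890000 N·m (5 s.f.)

24890000 N·m


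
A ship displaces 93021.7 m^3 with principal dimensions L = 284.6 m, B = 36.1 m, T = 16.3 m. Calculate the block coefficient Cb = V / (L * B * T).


Formula: Cb = V / (L * B * T)
Step 1 — L * B * T = 284.6 * 36.1 * 16.3 = 167467.178 m^3
Step 2 — Cb = 93021.7 / 167467.178 ≈ 0.55546 (5 s.f.)

0.55546


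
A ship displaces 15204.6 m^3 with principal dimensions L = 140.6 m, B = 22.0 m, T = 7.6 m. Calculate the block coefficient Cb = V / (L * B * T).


Formula: Cb = V / (L * B * T)
Step 1 — L * B * T = 140.6 * 22.0 * 7.6 = 23508.32 m^3
Step 2 — Cb = 15204.6 / 23508.32 ≈ 0.64678 (5 s.f.)

0.64678


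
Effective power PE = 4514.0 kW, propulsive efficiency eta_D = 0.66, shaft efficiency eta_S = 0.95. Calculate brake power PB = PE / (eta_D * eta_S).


Formula: PB = PE / (eta_D * eta_S)
Step 1 — combined efficiency = eta_D * eta_S = 0.66 * 0.95 = 0.627
Step 2 — PB = 4514.0 / 0.627 ≈ 7199.4 kW (5 s.f.)

7199.4 kW


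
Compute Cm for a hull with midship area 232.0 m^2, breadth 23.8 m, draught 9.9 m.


Formula: Cm = Am / (B * T)
Step 1 — B * T = 23.8 * 9.9 = 235.62 m^2
Step 2 — Cm = 232.0 / 235.62 ≈ 0.98464 (5 s.f.)

0.98464


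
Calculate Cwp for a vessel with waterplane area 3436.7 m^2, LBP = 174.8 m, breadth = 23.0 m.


Formula: Cwp = Aw / (L * B)
Step 1 — L * B = 174.8 * 23.0 = 4020.4 m^2
Step 2 — Cwp = 3436.7 / 4020.4 ≈ 0.85482 (5 s.f.)

0.85482


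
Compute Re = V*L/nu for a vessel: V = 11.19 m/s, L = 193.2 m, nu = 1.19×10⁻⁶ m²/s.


Formula: Re = V * L / nu
Step 1 — V * L = 11.19 * 193.2 = 2161.908 m^2/s
Step 2 — Re = 2161.908 / 1.19e-6 = 1.82e+09

1.82e+09


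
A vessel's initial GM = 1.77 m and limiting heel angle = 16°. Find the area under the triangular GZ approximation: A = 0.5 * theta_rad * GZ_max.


Formula: GZ_max = GM * sin(theta); Area = 0.5 * theta_rad * GZ_max
Step 1 — GZ_max = 1.77 * sin(16°) = 1.77 * 0.275637 = 0.487877 m
Step 2 — theta_rad = 16 * pi/180 = 0.279253 rad
Step 3 — Area = 0.5 * 0.279253 * 0.487877 ≈ 0.068121 m·rad (5 s.f.)

0.068121 m·rad


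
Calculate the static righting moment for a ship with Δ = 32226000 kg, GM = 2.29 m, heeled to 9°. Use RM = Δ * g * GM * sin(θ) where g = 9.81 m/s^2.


Formula: GZ = GM * sin(theta); RM = disp * g * GZ
Step 1 — GZ = 2.29 * sin(9°) = 2.29 * 0.156434 = 0.358234 m
Step 2 — RM = 32226000 * 9.81 * 0.358234 ≈ 113250000 N·m (5 s.f.)

113250000 N·m


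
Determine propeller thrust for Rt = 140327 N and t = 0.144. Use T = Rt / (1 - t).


Formula: T = Rt / (1 - t)
Step 1 — (1 - t) = 1 - 0.144 = 0.856
Step 2 — T = 140327 / 0.856 ≈ 163930 N (5 s.f.)

163930 N


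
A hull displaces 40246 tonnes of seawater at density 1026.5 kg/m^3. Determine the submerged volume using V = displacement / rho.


Formula: V = mass / rho
Step 1 — convert tonnes to kg: 40246 t * 1000 = 40246000 kg
Step 2 — V = 40246000 / 1026.5 ≈ 39207 m^3 (5 s.f.)

39207 m^3
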